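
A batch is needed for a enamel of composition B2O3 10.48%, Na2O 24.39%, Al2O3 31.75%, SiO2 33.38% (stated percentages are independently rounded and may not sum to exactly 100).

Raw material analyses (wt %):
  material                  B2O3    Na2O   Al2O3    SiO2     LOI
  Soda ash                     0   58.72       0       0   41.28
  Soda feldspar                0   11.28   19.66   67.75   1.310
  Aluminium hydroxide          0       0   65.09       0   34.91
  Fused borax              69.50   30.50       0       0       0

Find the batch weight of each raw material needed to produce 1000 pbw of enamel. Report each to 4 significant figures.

Batch per 1000 pbw enamel:
  Soda ash: 242.4 pbw
  Soda feldspar: 492.7 pbw
  Aluminium hydroxide: 339.0 pbw
  Fused borax: 150.8 pbw
Total batch = 1225 pbw; LOI loss = 224.9 pbw; yield = 81.64%

The intermediate values appear, rounded to four significant digits, in the working; each numeric step maintains full float precision in all steps — exactly one rounding goes into every reported value; derived quantities are recomputed at full float precision (glass mass, four oxide percentages, ignition loss, the yield, totals) from the batch weights for 1000 pbw of glass, precisely as stated by the problem or answer text.
Target oxide masses per 1000 pbw enamel:
  B2O3: 10.48% × 1000 = 104.8 pbw
  Na2O: 24.39% × 1000 = 243.9 pbw
  Al2O3: 31.75% × 1000 = 317.5 pbw
  SiO2: 33.38% × 1000 = 333.8 pbw
Mass-balance tally per oxide working from each reported weight, versus the basis set out (summed amounts equal target values net of answer rounding effects):
  B2O3: 150.8·0.6950 = 104.8 pbw (target 104.8 pbw)
  Na2O: 242.4·0.5872 + 492.7·0.1128 + 150.8·0.3050 = 243.9 pbw (target 243.9 pbw)
  Al2O3: 492.7·0.1966 + 339.0·0.6509 = 317.5 pbw (target 317.5 pbw)
  SiO2: 492.7·0.6775 = 333.8 pbw (target 333.8 pbw)
Glass-mass sanity pass: total batch − LOI = 1000 pbw (oxide target masses add up to 1000 pbw; basis as stated: 1000 pbw — deltas are rounding alone).
Adding the batch up: Σ batch = 1225 pbw; loss to ignition Σ batch·LOI = 224.9 pbw; as yield: glass ÷ batch → 81.64%.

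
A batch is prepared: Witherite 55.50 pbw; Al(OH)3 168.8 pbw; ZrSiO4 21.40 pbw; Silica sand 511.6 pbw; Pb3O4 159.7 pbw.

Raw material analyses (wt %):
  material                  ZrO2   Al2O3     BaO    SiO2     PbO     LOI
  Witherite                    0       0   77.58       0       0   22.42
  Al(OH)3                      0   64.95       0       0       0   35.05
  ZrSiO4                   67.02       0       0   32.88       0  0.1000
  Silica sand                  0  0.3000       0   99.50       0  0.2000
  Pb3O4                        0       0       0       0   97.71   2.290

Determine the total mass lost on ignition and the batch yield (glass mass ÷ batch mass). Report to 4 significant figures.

All internal work maintains full precision at all times. The intermediate values appear rounded to 4 significant figures when written out. Every reported number receives exactly one rounding; derived quantities (ignition loss, totals, yield, the five compositions, glass mass) are recomputed at exact precision from the weighed amounts per 840.7 pbw of glass, as quoted within the problem or the answer.
LOI of each material in turn:
  Witherite: 55.50 × 0.2242 = 12.44 pbw
  Al(OH)3: 168.8 × 0.3505 = 59.16 pbw
  ZrSiO4: 21.40 × 0.001000 = 0.02140 pbw
  Silica sand: 511.6 × 0.002000 = 1.023 pbw
  Pb3O4: 159.7 × 0.02290 = 3.657 pbw
Total LOI = 76.31 pbw
Glass = batch − LOI = 917.0 − 76.31 = 840.7 pbw

LOI loss = 76.31 pbw; glass = 840.7 pbw; yield = 91.68%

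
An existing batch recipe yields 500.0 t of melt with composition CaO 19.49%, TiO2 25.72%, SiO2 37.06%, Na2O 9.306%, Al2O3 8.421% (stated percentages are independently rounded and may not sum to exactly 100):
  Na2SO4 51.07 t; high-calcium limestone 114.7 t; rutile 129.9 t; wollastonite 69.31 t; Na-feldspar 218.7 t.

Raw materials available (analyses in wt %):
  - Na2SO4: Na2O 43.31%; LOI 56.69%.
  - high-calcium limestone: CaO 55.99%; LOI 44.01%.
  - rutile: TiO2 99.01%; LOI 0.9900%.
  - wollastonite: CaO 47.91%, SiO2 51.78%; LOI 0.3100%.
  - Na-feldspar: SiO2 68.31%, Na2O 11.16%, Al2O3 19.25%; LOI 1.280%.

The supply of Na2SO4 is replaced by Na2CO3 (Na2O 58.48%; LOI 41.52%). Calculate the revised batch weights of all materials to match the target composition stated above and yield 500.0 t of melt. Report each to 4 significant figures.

Revised batch per 500.0 t melt:
  Na2CO3: 37.82 t
  high-calcium limestone: 114.7 t
  rutile: 129.9 t
  wollastonite: 69.31 t
  Na-feldspar: 218.7 t
Total batch = 570.4 t; LOI loss = 70.48 t

The whole derivation keeps full float precision in all steps. The intermediate values appear (rounded to four significant figures) between the steps — each reported result takes a single rounding. All derived quantities, which include LOI, the yield, totals, five oxide percentages, net glass mass, are rebuilt at full precision, exactly as printed in question or answer, from the batch weights on 500.0 t of glass.
Target masses of each oxide per 500.0 t melt:
  CaO: 19.49% × 500.0 = 97.45 t
  TiO2: 25.72% × 500.0 = 128.6 t
  SiO2: 37.06% × 500.0 = 185.3 t
  Na2O: 9.306% × 500.0 = 46.53 t
  Al2O3: 8.421% × 500.0 = 42.10 t
A balance pass over the oxides, with the batch weights as given, on the stated basis (each sum matches its target mass modulo rounding of the values):
  CaO: 114.7·0.5599 + 69.31·0.4791 = 97.43 t (target 97.45 t)
  TiO2: 129.9·0.9901 = 128.6 t (target 128.6 t)
  SiO2: 69.31·0.5178 + 218.7·0.6831 = 185.3 t (target 185.3 t)
  Na2O: 37.82·0.5848 + 218.7·0.1116 = 46.52 t (target 46.53 t)
  Al2O3: 218.7·0.1925 = 42.10 t (target 42.10 t)
Glass mass check: net batch after ignition = 499.9 t (per-oxide target masses sum to 500.0 t; against the stated basis, 500.0 t — differing by rounding only).
Adding the batch up: Σ batch = 570.4 t; loss to ignition Σ batch·LOI = 70.48 t; the yield ratio, glass ÷ batch: 87.64%.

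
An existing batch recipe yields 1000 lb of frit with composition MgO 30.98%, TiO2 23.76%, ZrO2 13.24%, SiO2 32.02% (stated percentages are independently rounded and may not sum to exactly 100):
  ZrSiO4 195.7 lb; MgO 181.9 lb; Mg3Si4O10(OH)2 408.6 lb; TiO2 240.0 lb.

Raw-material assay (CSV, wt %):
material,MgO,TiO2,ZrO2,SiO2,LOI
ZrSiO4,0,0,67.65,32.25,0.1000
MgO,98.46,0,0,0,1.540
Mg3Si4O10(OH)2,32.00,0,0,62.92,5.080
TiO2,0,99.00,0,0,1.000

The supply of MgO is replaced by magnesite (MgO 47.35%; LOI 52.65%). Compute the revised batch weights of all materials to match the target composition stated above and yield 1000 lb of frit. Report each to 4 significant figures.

All internal work runs at exact precision through the solve; the intermediate values are printed (rounded to four significant digits) as written — a single rounding produces each reported figure. The derived quantities, including ignition loss, the totals, glass mass, yield, four oxide percentages, are recomputed starting from the weights at 1000 lb of glass at exact precision, as written in problem or answer.
Target oxide masses per 1000 lb frit:
  MgO: 30.98% × 1000 = 309.8 lb
  TiO2: 23.76% × 1000 = 237.6 lb
  ZrO2: 13.24% × 1000 = 132.4 lb
  SiO2: 32.02% × 1000 = 320.2 lb
Mass-balance tally per oxide applying the batch weights above, per the basis as stated (oxide sums agree with the targets given rounding of the digits):
  MgO: 378.1·0.4735 + 408.6·0.3200 = 309.8 lb (target 309.8 lb)
  TiO2: 240.0·0.9900 = 237.6 lb (target 237.6 lb)
  ZrO2: 195.7·0.6765 = 132.4 lb (target 132.4 lb)
  SiO2: 195.7·0.3225 + 408.6·0.6292 = 320.2 lb (target 320.2 lb)
Glass-mass bookkeeping: batch total minus LOI = 1000 lb (summing oxide targets gives 1000 lb; basis as stated: 1000 lb — a pure rounding effect).
Summing the batch: Σ batch = 1222 lb; the LOI term Σ batch·LOI equals 222.4 lb; yield, glass over the total, = 81.80%.

Revised batch per 1000 lb frit:
  ZrSiO4: 195.7 lb
  magnesite: 378.1 lb
  Mg3Si4O10(OH)2: 408.6 lb
  TiO2: 240.0 lb
Total batch = 1222 lb; LOI loss = 222.4 lb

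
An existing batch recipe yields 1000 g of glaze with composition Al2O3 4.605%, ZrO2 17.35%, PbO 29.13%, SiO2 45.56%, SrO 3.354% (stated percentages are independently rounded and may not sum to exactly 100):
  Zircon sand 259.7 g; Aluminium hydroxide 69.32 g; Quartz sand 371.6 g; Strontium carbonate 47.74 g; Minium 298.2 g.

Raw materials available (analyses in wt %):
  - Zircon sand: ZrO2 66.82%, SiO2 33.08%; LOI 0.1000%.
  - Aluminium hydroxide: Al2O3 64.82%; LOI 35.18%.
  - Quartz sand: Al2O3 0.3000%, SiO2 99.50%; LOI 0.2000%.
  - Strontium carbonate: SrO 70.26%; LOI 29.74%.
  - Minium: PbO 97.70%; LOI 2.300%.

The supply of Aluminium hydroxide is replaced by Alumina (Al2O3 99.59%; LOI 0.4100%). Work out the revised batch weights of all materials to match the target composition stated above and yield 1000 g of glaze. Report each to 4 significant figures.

Revised batch per 1000 g glaze:
  Zircon sand: 259.7 g
  Alumina: 45.12 g
  Quartz sand: 371.6 g
  Strontium carbonate: 47.74 g
  Minium: 298.2 g
Total batch = 1022 g; LOI loss = 22.24 g

Values along the way are shown, rounded to four significant figures, alongside each step — all internal work runs at full float precision in all steps; exactly one rounding lands on every reported result; all derived quantities, including the five compositions, ignition loss, net glass mass, yield, totals, are carried using the weight values at 1000 g of glass at full precision as quoted within question or answer.
The oxide mass targets at 1000 g glaze:
  Al2O3: 4.605% × 1000 = 46.05 g
  ZrO2: 17.35% × 1000 = 173.5 g
  PbO: 29.13% × 1000 = 291.3 g
  SiO2: 45.56% × 1000 = 455.6 g
  SrO: 3.354% × 1000 = 33.54 g
Sums-versus-targets review per the reported batch figures, versus the basis set out (sum by sum, the targets are met exact up to rounding of places):
  Al2O3: 45.12·0.9959 + 371.6·0.003000 = 46.05 g (target 46.05 g)
  ZrO2: 259.7·0.6682 = 173.5 g (target 173.5 g)
  PbO: 298.2·0.9770 = 291.3 g (target 291.3 g)
  SiO2: 259.7·0.3308 + 371.6·0.9950 = 455.7 g (target 455.6 g)
  SrO: 47.74·0.7026 = 33.54 g (target 33.54 g)
Glass-mass sanity pass: Σ batch − LOI loss = 1000 g (summing oxide targets gives 1000 g; versus the stated basis of 1000 g — any gap is answer rounding).
Batch total: Σ batch = 1022 g; the LOI term Σ batch·LOI equals 22.24 g; yield: glass divided by total = 97.82%.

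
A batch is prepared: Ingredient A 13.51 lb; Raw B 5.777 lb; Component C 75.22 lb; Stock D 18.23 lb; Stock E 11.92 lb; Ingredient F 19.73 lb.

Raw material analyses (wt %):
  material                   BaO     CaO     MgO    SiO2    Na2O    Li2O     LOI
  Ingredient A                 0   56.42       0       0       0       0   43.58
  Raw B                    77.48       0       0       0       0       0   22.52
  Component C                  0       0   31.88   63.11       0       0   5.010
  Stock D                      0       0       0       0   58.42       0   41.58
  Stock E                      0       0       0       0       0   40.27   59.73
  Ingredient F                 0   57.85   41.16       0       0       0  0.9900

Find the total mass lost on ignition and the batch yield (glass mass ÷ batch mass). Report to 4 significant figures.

LOI loss = 25.85 lb; glass = 118.5 lb; yield = 82.10%

Values along the way are shown, with 4-significant-figure rounding, on the page; all arithmetic keeps exact precision from start to finish; every reported result takes exactly one rounding — all derived quantities (net glass mass, the totals, the six compositions, the yield, ignition loss) are rebuilt from the batch weights on 118.5 lb of glass at full precision precisely as stated by question or answer.
Each material's LOI contribution:
  Ingredient A: 13.51 × 0.4358 = 5.888 lb
  Raw B: 5.777 × 0.2252 = 1.301 lb
  Component C: 75.22 × 0.05010 = 3.769 lb
  Stock D: 18.23 × 0.4158 = 7.580 lb
  Stock E: 11.92 × 0.5973 = 7.120 lb
  Ingredient F: 19.73 × 0.009900 = 0.1953 lb
Total LOI = 25.85 lb
Glass = batch − LOI = 144.4 − 25.85 = 118.5 lb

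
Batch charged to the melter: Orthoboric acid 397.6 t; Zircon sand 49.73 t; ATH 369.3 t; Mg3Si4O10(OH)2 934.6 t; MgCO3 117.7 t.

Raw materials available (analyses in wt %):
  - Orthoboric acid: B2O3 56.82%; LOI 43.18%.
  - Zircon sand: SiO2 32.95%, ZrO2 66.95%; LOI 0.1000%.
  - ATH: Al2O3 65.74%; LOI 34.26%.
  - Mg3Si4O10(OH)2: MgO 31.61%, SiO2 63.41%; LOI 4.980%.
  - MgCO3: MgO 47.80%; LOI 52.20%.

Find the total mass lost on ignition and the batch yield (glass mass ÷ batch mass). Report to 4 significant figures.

LOI loss = 406.2 t; glass = 1463 t; yield = 78.26%

All arithmetic keeps full float precision from first step to last — values along the way are rounded off to 4 significant digits as shown. Each reported result includes exactly one rounding; the derived quantities, which include five oxide percentages, yield, glass mass, LOI, the totals, are recomputed at full precision, precisely as stated by the problem or answer text, using the weight values at 1463 t of glass.
Material-by-material LOI:
  Orthoboric acid: 397.6 × 0.4318 = 171.7 t
  Zircon sand: 49.73 × 0.001000 = 0.04973 t
  ATH: 369.3 × 0.3426 = 126.5 t
  Mg3Si4O10(OH)2: 934.6 × 0.04980 = 46.54 t
  MgCO3: 117.7 × 0.5220 = 61.44 t
Total LOI = 406.2 t
Glass = batch − LOI = 1869 − 406.2 = 1463 t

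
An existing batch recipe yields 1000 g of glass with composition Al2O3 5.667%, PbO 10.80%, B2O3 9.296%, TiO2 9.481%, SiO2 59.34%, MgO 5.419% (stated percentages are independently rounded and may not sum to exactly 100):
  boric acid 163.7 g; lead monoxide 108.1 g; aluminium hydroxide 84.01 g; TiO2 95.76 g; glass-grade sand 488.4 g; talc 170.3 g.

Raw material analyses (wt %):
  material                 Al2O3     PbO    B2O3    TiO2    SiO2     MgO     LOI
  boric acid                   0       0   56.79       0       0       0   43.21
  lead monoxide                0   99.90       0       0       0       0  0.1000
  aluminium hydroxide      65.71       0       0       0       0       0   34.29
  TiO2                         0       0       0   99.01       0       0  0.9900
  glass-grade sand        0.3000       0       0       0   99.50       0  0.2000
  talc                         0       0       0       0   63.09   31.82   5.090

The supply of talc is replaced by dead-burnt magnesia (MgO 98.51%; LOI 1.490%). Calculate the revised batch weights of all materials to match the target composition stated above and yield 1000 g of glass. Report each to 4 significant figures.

Revised batch per 1000 g glass:
  boric acid: 163.7 g
  lead monoxide: 108.1 g
  aluminium hydroxide: 83.52 g
  TiO2: 95.76 g
  glass-grade sand: 596.4 g
  dead-burnt magnesia: 55.01 g
Total batch = 1102 g; LOI loss = 102.4 g

The working math keeps full float precision from start to finish; working values appear rounded to 4 significant digits as written; every reported figure carries a single rounding — the derived quantities, which include totals, glass mass, yield, the six compositions, ignition loss, are computed in full float precision, precisely as stated by either problem or answer, using the weight values at 1000 g of glass.
The oxide mass targets at 1000 g glass:
  Al2O3: 5.667% × 1000 = 56.67 g
  PbO: 10.80% × 1000 = 108.0 g
  B2O3: 9.296% × 1000 = 92.96 g
  TiO2: 9.481% × 1000 = 94.81 g
  SiO2: 59.34% × 1000 = 593.4 g
  MgO: 5.419% × 1000 = 54.19 g
Checking each oxide sum using the reported weights, on the stated basis (sum by sum, the targets are met modulo rounding of the values):
  Al2O3: 83.52·0.6571 + 596.4·0.003000 = 56.67 g (target 56.67 g)
  PbO: 108.1·0.9990 = 108.0 g (target 108.0 g)
  B2O3: 163.7·0.5679 = 92.97 g (target 92.96 g)
  TiO2: 95.76·0.9901 = 94.81 g (target 94.81 g)
  SiO2: 596.4·0.9950 = 593.4 g (target 593.4 g)
  MgO: 55.01·0.9851 = 54.19 g (target 54.19 g)
Glass-mass bookkeeping: batch total minus LOI = 1000 g (the targets, summed, come to 1000 g; stated basis 1000 g — deltas are rounding alone).
Batch total: Σ batch = 1102 g; LOI removed, Σ of batch·LOI: 102.4 g; the yield ratio, glass ÷ batch: 90.71%.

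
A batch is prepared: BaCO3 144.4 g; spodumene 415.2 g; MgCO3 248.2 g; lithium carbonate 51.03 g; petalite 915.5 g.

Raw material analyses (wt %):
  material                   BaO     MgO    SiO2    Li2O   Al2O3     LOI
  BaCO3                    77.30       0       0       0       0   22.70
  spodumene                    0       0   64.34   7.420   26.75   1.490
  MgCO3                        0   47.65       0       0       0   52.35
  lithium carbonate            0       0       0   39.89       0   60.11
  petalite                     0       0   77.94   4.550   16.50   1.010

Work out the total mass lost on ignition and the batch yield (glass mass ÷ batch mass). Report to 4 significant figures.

LOI loss = 208.8 g; glass = 1566 g; yield = 88.23%

All internal work holds exact precision throughout — working values are displayed (rounded to 4 significant figures) between the steps. A single rounding completes every reported figure; the derived quantities (totals, LOI, yield, net glass mass, the five compositions) are computed in full precision from the batch weights at 1566 g of glass, exactly as printed in either problem or answer.
Per-material ignition loss:
  BaCO3: 144.4 × 0.2270 = 32.78 g
  spodumene: 415.2 × 0.01490 = 6.186 g
  MgCO3: 248.2 × 0.5235 = 129.9 g
  lithium carbonate: 51.03 × 0.6011 = 30.67 g
  petalite: 915.5 × 0.01010 = 9.247 g
Total LOI = 208.8 g
Glass = batch − LOI = 1774 − 208.8 = 1566 g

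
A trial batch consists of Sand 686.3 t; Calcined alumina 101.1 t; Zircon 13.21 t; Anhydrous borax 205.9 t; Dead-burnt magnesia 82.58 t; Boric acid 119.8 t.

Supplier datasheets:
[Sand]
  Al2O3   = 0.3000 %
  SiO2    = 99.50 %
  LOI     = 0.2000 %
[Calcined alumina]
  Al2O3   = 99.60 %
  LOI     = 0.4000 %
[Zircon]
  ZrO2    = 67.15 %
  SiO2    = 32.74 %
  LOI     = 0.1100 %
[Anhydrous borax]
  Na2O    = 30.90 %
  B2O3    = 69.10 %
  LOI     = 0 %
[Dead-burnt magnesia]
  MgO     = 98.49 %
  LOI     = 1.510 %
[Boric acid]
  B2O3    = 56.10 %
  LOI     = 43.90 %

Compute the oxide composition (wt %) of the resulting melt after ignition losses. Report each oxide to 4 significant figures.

All internal work keeps full precision at each step — mid-chain values appear, rounded to 4 significant digits, within the worked lines — exactly one rounding goes into every reported value. Derived quantities are re-derived in exact precision (the six compositions, the yield, net glass mass, LOI, totals) from the batch weights for 1153 t of glass, as given in the problem or the answer.
Per-oxide mass from batch:
  Na2O: 205.9·0.3090 = 63.62 t
  ZrO2: 13.21·0.6715 = 8.871 t
  Al2O3: 686.3·0.003000 + 101.1·0.9960 = 102.8 t
  MgO: 82.58·0.9849 = 81.33 t
  SiO2: 686.3·0.9950 + 13.21·0.3274 = 687.2 t
  B2O3: 205.9·0.6910 + 119.8·0.5610 = 209.5 t
LOI: 686.3·0.002000 + 101.1·0.004000 + 13.21·0.001100 + 82.58·0.01510 + 119.8·0.4390 = 55.63 t
Net of LOI, the glass mass = 1209 − 55.63 = 1153 t (= Σ oxide masses)
wt %: oxide over glass, times 100

Glass mass = 1153 t (batch 1209 − LOI 55.63).
Composition: Na2O 5.517%, ZrO2 0.7692%, Al2O3 8.910%, MgO 7.052%, SiO2 59.59%, B2O3 18.16%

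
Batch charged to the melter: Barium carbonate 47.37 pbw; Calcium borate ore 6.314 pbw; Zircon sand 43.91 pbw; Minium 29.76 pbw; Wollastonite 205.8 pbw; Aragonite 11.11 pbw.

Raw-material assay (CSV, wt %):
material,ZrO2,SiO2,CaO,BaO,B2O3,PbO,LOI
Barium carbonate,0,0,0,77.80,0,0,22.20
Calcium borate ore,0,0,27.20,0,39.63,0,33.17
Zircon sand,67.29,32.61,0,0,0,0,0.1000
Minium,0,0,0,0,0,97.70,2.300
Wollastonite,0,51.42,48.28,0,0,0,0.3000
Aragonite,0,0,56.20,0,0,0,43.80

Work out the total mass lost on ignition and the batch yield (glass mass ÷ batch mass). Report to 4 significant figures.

The whole derivation carries full float precision at all times — rounding to four significant digits applies to each intermediate as displayed. Every reported figure is rounded once only — all derived quantities, including the totals, yield, ignition loss, six oxide percentages, net glass mass, are carried from the weighed amounts on 325.4 pbw of glass at exact precision as they appear in the problem or the answer.
Material-by-material LOI:
  Barium carbonate: 47.37 × 0.2220 = 10.52 pbw
  Calcium borate ore: 6.314 × 0.3317 = 2.094 pbw
  Zircon sand: 43.91 × 0.001000 = 0.04391 pbw
  Minium: 29.76 × 0.02300 = 0.6845 pbw
  Wollastonite: 205.8 × 0.003000 = 0.6174 pbw
  Aragonite: 11.11 × 0.4380 = 4.866 pbw
Total LOI = 18.82 pbw
Glass = batch − LOI = 344.3 − 18.82 = 325.4 pbw

LOI loss = 18.82 pbw; glass = 325.4 pbw; yield = 94.53%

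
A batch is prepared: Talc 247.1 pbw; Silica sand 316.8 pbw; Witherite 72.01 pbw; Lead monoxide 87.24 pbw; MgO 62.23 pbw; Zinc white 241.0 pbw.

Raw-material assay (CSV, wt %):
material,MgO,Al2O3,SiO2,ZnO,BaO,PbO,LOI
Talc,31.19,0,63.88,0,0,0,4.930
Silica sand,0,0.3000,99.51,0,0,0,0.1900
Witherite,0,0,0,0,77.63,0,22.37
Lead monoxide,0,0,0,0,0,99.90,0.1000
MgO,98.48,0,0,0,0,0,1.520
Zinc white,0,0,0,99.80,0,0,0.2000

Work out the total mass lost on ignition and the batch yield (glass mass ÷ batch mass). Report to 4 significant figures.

LOI loss = 30.41 pbw; glass = 996.0 pbw; yield = 97.04%

Every computation maintains exact precision in all steps. Working values are shown, rounded to four significant digits, as written; a single rounding finalizes every reported number. The derived quantities (ignition loss, glass mass, the yield, the six compositions, totals) are recomputed in full precision using the weight values for 996.0 pbw of glass exactly as shown in problem or answer.
Ignition loss by material:
  Talc: 247.1 × 0.04930 = 12.18 pbw
  Silica sand: 316.8 × 0.001900 = 0.6019 pbw
  Witherite: 72.01 × 0.2237 = 16.11 pbw
  Lead monoxide: 87.24 × 0.001000 = 0.08724 pbw
  MgO: 62.23 × 0.01520 = 0.9459 pbw
  Zinc white: 241.0 × 0.002000 = 0.4820 pbw
Total LOI = 30.41 pbw
Glass = batch − LOI = 1026 − 30.41 = 996.0 pbw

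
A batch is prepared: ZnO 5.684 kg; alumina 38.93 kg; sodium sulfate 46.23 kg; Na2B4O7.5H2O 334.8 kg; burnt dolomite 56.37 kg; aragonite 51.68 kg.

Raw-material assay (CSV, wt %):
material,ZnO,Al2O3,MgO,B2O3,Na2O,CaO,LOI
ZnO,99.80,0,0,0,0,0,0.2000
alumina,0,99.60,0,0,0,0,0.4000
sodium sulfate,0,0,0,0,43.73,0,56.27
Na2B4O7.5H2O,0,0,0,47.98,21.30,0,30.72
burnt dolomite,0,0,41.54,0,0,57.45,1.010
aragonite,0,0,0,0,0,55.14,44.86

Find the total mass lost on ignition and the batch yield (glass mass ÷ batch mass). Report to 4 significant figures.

LOI loss = 152.8 kg; glass = 380.9 kg; yield = 71.37%

Mid-chain values are shown, rounded to 4 significant figures, as written; the whole derivation carries exact precision throughout — each reported value includes exactly one rounding — derived quantities, which include six oxide percentages, ignition loss, totals, yield, net glass mass, are rebuilt in full precision, precisely as stated by the problem or the answer, from the weighed amounts for 380.9 kg of glass.
Loss on ignition, line by line:
  ZnO: 5.684 × 0.002000 = 0.01137 kg
  alumina: 38.93 × 0.004000 = 0.1557 kg
  sodium sulfate: 46.23 × 0.5627 = 26.01 kg
  Na2B4O7.5H2O: 334.8 × 0.3072 = 102.9 kg
  burnt dolomite: 56.37 × 0.01010 = 0.5693 kg
  aragonite: 51.68 × 0.4486 = 23.18 kg
Total LOI = 152.8 kg
Glass = batch − LOI = 533.7 − 152.8 = 380.9 kg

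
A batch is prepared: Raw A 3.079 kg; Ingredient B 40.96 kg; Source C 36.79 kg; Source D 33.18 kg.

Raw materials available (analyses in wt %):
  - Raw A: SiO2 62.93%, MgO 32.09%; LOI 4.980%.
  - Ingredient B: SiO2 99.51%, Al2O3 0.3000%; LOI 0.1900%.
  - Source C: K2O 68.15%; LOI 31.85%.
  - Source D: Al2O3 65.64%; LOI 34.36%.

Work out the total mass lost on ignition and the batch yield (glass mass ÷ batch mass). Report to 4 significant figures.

LOI loss = 23.35 kg; glass = 90.66 kg; yield = 79.52%

The working math runs at full precision at every stage. In-progress results appear (rounded to four significant figures) in the working. Every reported result is rounded only once; the derived quantities, which include the yield, the totals, net glass mass, ignition loss, the four compositions, are computed at exact precision, as given in the problem or the answer, using the weight values for 90.66 kg of glass.
Per-material ignition loss:
  Raw A: 3.079 × 0.04980 = 0.1533 kg
  Ingredient B: 40.96 × 0.001900 = 0.07782 kg
  Source C: 36.79 × 0.3185 = 11.72 kg
  Source D: 33.18 × 0.3436 = 11.40 kg
Total LOI = 23.35 kg
Glass = batch − LOI = 114.0 − 23.35 = 90.66 kg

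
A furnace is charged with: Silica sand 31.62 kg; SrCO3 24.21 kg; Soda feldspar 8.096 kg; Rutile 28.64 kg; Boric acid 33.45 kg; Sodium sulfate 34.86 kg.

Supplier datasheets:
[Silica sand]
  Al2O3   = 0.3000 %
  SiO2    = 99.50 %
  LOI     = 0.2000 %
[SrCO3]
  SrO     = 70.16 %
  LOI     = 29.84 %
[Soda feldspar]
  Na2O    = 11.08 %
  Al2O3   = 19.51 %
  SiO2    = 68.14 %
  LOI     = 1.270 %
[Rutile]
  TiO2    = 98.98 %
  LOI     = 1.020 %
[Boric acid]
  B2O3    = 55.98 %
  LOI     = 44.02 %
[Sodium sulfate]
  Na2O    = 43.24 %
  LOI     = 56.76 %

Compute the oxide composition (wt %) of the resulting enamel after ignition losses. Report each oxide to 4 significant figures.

Glass mass = 118.7 kg (batch 160.9 − LOI 42.19).
Composition: Na2O 13.46%, SrO 14.31%, Al2O3 1.411%, B2O3 15.78%, TiO2 23.89%, SiO2 31.16%

Working values are shown, with 4-significant-figure rounding, alongside each step — every computation runs at exact precision at all times. A single rounding completes each reported number — derived quantities (glass mass, LOI, totals, the six compositions, yield) are re-derived from the batch weights for 118.7 kg of glass at exact precision exactly as shown in the problem or the answer.
Oxide-by-oxide delivered mass:
  Na2O: 8.096·0.1108 + 34.86·0.4324 = 15.97 kg
  SrO: 24.21·0.7016 = 16.99 kg
  Al2O3: 31.62·0.003000 + 8.096·0.1951 = 1.674 kg
  B2O3: 33.45·0.5598 = 18.73 kg
  TiO2: 28.64·0.9898 = 28.35 kg
  SiO2: 31.62·0.9950 + 8.096·0.6814 = 36.98 kg
LOI: 31.62·0.002000 + 24.21·0.2984 + 8.096·0.01270 + 28.64·0.01020 + 33.45·0.4402 + 34.86·0.5676 = 42.19 kg
batch − LOI leaves glass = 160.9 − 42.19 = 118.7 kg (= the summed oxide contributions)
wt %: oxide over glass, times 100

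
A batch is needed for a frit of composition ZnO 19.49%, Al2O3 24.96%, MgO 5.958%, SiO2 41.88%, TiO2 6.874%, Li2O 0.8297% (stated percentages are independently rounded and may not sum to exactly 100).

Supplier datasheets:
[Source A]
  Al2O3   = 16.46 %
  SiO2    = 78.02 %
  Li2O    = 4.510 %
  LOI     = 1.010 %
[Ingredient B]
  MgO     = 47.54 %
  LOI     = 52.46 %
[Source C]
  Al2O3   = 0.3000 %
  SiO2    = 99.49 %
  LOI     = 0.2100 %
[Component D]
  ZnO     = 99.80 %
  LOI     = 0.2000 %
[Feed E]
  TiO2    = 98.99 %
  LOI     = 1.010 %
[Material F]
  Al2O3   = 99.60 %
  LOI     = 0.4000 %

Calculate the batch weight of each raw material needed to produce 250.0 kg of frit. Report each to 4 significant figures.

The working math keeps full precision at every stage. Values along the way are displayed rounded off to 4 significant digits between the steps; a single rounding completes every reported number. Derived quantities, including the six compositions, ignition loss, net glass mass, the yield, totals, are recomputed starting from the weights for 250.0 kg of glass in full float precision, as given in the question or the answer.
The oxide mass targets at 250.0 kg frit:
  ZnO: 19.49% × 250.0 = 48.72 kg
  Al2O3: 24.96% × 250.0 = 62.40 kg
  MgO: 5.958% × 250.0 = 14.90 kg
  SiO2: 41.88% × 250.0 = 104.7 kg
  TiO2: 6.874% × 250.0 = 17.18 kg
  Li2O: 0.8297% × 250.0 = 2.074 kg
A balance pass over the oxides, given the weights on record, versus the basis set out (every target is met by its sum up to rounding of the answer):
  ZnO: 48.82·0.9980 = 48.72 kg (target 48.72 kg)
  Al2O3: 45.99·0.1646 + 69.17·0.003000 + 54.84·0.9960 = 62.40 kg (target 62.40 kg)
  MgO: 31.33·0.4754 = 14.89 kg (target 14.90 kg)
  SiO2: 45.99·0.7802 + 69.17·0.9949 = 104.7 kg (target 104.7 kg)
  TiO2: 17.36·0.9899 = 17.18 kg (target 17.18 kg)
  Li2O: 45.99·0.04510 = 2.074 kg (target 2.074 kg)
Glass-mass sanity pass: net batch after ignition = 250.0 kg (oxide target masses add up to 250.0 kg; against the stated basis, 250.0 kg — a pure rounding effect).
Summing the batch: Σ batch = 267.5 kg; LOI loss = Σ batch·LOI = 17.54 kg; yield = glass ÷ total batch = 93.44%.

Batch per 250.0 kg frit:
  Source A: 45.99 kg
  Ingredient B: 31.33 kg
  Source C: 69.17 kg
  Component D: 48.82 kg
  Feed E: 17.36 kg
  Material F: 54.84 kg
Total batch = 267.5 kg; LOI loss = 17.54 kg; yield = 93.44%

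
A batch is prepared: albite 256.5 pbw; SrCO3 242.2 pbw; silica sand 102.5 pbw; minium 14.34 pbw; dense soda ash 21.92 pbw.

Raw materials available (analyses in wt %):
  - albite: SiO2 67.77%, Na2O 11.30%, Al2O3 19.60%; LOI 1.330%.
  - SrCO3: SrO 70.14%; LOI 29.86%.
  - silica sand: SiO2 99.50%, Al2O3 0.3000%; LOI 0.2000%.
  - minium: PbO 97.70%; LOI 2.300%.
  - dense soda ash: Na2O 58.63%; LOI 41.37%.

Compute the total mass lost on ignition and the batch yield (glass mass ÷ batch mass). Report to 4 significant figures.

All arithmetic carries exact precision through the solve; mid-chain values are shown, with 4-significant-digit rounding, as written. Every reported figure is rounded once only. All derived quantities are recomputed from the weighed amounts for 552.1 pbw of glass in exact precision (LOI, the five compositions, yield, totals, net glass mass), exactly as printed in the question or the answer.
Each material's LOI contribution:
  albite: 256.5 × 0.01330 = 3.411 pbw
  SrCO3: 242.2 × 0.2986 = 72.32 pbw
  silica sand: 102.5 × 0.002000 = 0.2050 pbw
  minium: 14.34 × 0.02300 = 0.3298 pbw
  dense soda ash: 21.92 × 0.4137 = 9.068 pbw
Total LOI = 85.34 pbw
Glass = batch − LOI = 637.5 − 85.34 = 552.1 pbw

LOI loss = 85.34 pbw; glass = 552.1 pbw; yield = 86.61%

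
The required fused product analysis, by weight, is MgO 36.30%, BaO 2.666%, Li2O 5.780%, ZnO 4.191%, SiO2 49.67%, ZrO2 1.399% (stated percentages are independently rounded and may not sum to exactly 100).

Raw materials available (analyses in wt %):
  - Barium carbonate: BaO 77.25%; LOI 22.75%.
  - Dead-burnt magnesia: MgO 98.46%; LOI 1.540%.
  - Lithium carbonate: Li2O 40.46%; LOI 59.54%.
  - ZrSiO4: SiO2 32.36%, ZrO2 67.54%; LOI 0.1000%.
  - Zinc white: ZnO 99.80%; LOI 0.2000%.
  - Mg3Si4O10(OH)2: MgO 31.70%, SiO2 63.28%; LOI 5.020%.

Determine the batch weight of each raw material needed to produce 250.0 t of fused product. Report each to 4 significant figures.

Batch per 250.0 t fused product:
  Barium carbonate: 8.628 t
  Dead-burnt magnesia: 29.84 t
  Lithium carbonate: 35.71 t
  ZrSiO4: 5.178 t
  Zinc white: 10.50 t
  Mg3Si4O10(OH)2: 193.6 t
Total batch = 283.5 t; LOI loss = 33.43 t; yield = 88.21%

Full precision is kept throughout. The intermediate values are printed rounded off to 4 significant figures as written — exactly one rounding lands on every reported figure. All derived quantities (the six compositions, LOI, the totals, glass mass, yield) are rebuilt using the weight values at 250.0 t of glass in full precision, as they appear in either problem or answer.
Oxide mass targets, per 250.0 t fused product:
  MgO: 36.30% × 250.0 = 90.75 t
  BaO: 2.666% × 250.0 = 6.665 t
  Li2O: 5.780% × 250.0 = 14.45 t
  ZnO: 4.191% × 250.0 = 10.48 t
  SiO2: 49.67% × 250.0 = 124.2 t
  ZrO2: 1.399% × 250.0 = 3.498 t
A balance pass over the oxides, applying the batch weights above, at the basis given (target by target, the sums agree net of answer rounding effects):
  MgO: 29.84·0.9846 + 193.6·0.3170 = 90.75 t (target 90.75 t)
  BaO: 8.628·0.7725 = 6.665 t (target 6.665 t)
  Li2O: 35.71·0.4046 = 14.45 t (target 14.45 t)
  ZnO: 10.50·0.9980 = 10.48 t (target 10.48 t)
  SiO2: 5.178·0.3236 + 193.6·0.6328 = 124.2 t (target 124.2 t)
  ZrO2: 5.178·0.6754 = 3.497 t (target 3.498 t)
Consistency of the glass mass: the batch minus its LOI: 250.0 t (the Σ of target masses is 250.0 t; with the basis standing at 250.0 t — gaps are rounding artifacts).
Total batch = Σ batch = 283.5 t; Σ batch·LOI gives LOI loss = 33.43 t; glass ÷ batch gives a yield of 88.21%.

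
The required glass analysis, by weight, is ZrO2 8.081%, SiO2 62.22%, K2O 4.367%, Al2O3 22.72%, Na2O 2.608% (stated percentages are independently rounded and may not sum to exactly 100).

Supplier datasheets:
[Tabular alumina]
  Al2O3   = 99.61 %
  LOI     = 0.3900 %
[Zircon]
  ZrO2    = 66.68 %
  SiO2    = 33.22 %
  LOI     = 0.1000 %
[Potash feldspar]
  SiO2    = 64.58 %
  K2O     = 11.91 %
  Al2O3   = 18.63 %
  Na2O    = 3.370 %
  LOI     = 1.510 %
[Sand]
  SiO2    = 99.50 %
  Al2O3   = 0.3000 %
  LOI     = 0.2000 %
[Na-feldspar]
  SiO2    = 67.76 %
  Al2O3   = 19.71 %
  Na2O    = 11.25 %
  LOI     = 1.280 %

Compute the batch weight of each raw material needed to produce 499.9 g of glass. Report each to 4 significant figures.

Batch per 499.9 g glass:
  Tabular alumina: 67.28 g
  Zircon: 60.58 g
  Potash feldspar: 183.3 g
  Sand: 131.9 g
  Na-feldspar: 60.98 g
Total batch = 504.0 g; LOI loss = 4.135 g; yield = 99.18%

Each numeric step runs at full precision from first step to last. In-progress results are shown with 4-significant-digit rounding in the working. Each reported value is rounded once only. The derived quantities, including glass mass, totals, five oxide percentages, LOI, the yield, are computed from the batch weights at 499.9 g of glass at full precision, precisely as stated by the problem or the answer.
Target masses of each oxide per 499.9 g glass:
  ZrO2: 8.081% × 499.9 = 40.40 g
  SiO2: 62.22% × 499.9 = 311.0 g
  K2O: 4.367% × 499.9 = 21.83 g
  Al2O3: 22.72% × 499.9 = 113.6 g
  Na2O: 2.608% × 499.9 = 13.04 g
A balance pass over the oxides, with the batch weights as given, versus the basis set out (oxide sums agree with the targets exact up to rounding of places):
  ZrO2: 60.58·0.6668 = 40.39 g (target 40.40 g)
  SiO2: 60.58·0.3322 + 183.3·0.6458 + 131.9·0.9950 + 60.98·0.6776 = 311.1 g (target 311.0 g)
  K2O: 183.3·0.1191 = 21.83 g (target 21.83 g)
  Al2O3: 67.28·0.9961 + 183.3·0.1863 + 131.9·0.003000 + 60.98·0.1971 = 113.6 g (target 113.6 g)
  Na2O: 183.3·0.03370 + 60.98·0.1125 = 13.04 g (target 13.04 g)
Auditing the glass mass value: total batch − LOI = 499.9 g (the Σ of target masses is 499.9 g; versus the stated basis of 499.9 g — differing by rounding only).
Total batch = Σ batch = 504.0 g; Σ batch·LOI gives LOI loss = 4.135 g; the yield ratio, glass ÷ batch: 99.18%.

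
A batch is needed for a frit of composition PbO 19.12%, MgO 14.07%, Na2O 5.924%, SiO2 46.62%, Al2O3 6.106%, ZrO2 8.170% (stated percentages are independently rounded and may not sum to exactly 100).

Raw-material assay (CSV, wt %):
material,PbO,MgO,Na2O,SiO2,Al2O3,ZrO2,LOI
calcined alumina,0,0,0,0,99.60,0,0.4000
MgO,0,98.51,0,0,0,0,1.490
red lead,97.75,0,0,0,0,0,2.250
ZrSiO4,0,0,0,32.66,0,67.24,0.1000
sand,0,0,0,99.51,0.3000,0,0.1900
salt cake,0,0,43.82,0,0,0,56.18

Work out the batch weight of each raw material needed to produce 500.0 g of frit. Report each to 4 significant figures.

The intermediate values are displayed, rounded to four significant digits, on the page. All arithmetic runs at full precision at each step — every reported number takes a single rounding — derived quantities, including the six compositions, yield, the totals, glass mass, LOI, are recomputed from the batch weights on 500.0 g of glass at full float precision precisely as stated by the question or the answer.
The oxide mass targets at 500.0 g frit:
  PbO: 19.12% × 500.0 = 95.60 g
  MgO: 14.07% × 500.0 = 70.35 g
  Na2O: 5.924% × 500.0 = 29.62 g
  SiO2: 46.62% × 500.0 = 233.1 g
  Al2O3: 6.106% × 500.0 = 30.53 g
  ZrO2: 8.170% × 500.0 = 40.85 g
Verifying the oxide balance on the weights just shown, against the basis in use (delivered sums recover each target once rounding is allowed for):
  PbO: 97.80·0.9775 = 95.60 g (target 95.60 g)
  MgO: 71.41·0.9851 = 70.35 g (target 70.35 g)
  Na2O: 67.59·0.4382 = 29.62 g (target 29.62 g)
  SiO2: 60.75·0.3266 + 214.3·0.9951 = 233.1 g (target 233.1 g)
  Al2O3: 30.01·0.9960 + 214.3·0.003000 = 30.53 g (target 30.53 g)
  ZrO2: 60.75·0.6724 = 40.85 g (target 40.85 g)
Glass-mass sanity pass: whole batch net of LOI = 500.0 g (the targets, summed, come to 500.0 g; stated basis 500.0 g — rounding explains the deltas).
Batch total: Σ batch = 541.9 g; LOI loss = Σ batch·LOI = 41.82 g; the yield ratio, glass ÷ batch: 92.28%.

Batch per 500.0 g frit:
  calcined alumina: 30.01 g
  MgO: 71.41 g
  red lead: 97.80 g
  ZrSiO4: 60.75 g
  sand: 214.3 g
  salt cake: 67.59 g
Total batch = 541.9 g; LOI loss = 41.82 g; yield = 92.28%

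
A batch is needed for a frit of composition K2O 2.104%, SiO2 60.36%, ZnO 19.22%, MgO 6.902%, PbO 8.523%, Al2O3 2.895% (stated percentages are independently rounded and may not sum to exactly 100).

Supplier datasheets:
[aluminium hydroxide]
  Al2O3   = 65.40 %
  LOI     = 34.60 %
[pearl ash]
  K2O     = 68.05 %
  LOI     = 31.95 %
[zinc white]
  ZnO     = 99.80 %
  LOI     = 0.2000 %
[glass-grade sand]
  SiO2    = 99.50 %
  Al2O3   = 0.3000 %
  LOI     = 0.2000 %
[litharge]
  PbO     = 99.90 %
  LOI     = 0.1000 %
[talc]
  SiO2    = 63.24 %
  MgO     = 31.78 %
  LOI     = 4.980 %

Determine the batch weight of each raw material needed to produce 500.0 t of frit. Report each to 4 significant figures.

The working math runs at exact precision through every step; the intermediate values are printed, rounded to 4 significant figures, across the worked steps. Each reported value is rounded a single time — derived quantities are rebuilt from the weighed amounts on 500.0 t of glass at full precision (glass mass, the totals, the yield, six oxide percentages, ignition loss) as written in question or answer.
Target masses of each oxide per 500.0 t frit:
  K2O: 2.104% × 500.0 = 10.52 t
  SiO2: 60.36% × 500.0 = 301.8 t
  ZnO: 19.22% × 500.0 = 96.10 t
  MgO: 6.902% × 500.0 = 34.51 t
  PbO: 8.523% × 500.0 = 42.62 t
  Al2O3: 2.895% × 500.0 = 14.48 t
Verifying the oxide balance per the reported batch figures, relative to the basis at hand (delivered sums recover each target modulo rounding of the values):
  K2O: 15.46·0.6805 = 10.52 t (target 10.52 t)
  SiO2: 234.3·0.9950 + 108.6·0.6324 = 301.8 t (target 301.8 t)
  ZnO: 96.29·0.9980 = 96.10 t (target 96.10 t)
  MgO: 108.6·0.3178 = 34.51 t (target 34.51 t)
  PbO: 42.66·0.9990 = 42.62 t (target 42.62 t)
  Al2O3: 21.06·0.6540 + 234.3·0.003000 = 14.48 t (target 14.48 t)
The glass-mass cross-check: total batch − LOI = 500.0 t (the targets, summed, come to 500.0 t; basis as stated: 500.0 t — rounding explains the deltas).
Batch grand total — Σ batch = 518.4 t; Σ batch·LOI gives LOI loss = 18.34 t; yield, glass over the total, = 96.46%.

Batch per 500.0 t frit:
  aluminium hydroxide: 21.06 t
  pearl ash: 15.46 t
  zinc white: 96.29 t
  glass-grade sand: 234.3 t
  litharge: 42.66 t
  talc: 108.6 t
Total batch = 518.4 t; LOI loss = 18.34 t; yield = 96.46%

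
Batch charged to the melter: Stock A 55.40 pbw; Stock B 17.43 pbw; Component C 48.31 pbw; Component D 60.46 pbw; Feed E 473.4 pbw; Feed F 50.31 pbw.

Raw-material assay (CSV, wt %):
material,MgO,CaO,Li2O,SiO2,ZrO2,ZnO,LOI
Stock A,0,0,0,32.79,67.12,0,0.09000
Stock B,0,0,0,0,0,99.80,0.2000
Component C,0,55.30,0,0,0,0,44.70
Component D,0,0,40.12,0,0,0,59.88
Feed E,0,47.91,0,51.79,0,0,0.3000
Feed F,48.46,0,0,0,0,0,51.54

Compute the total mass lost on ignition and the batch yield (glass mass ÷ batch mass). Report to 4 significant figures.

LOI loss = 85.23 pbw; glass = 620.1 pbw; yield = 87.92%

Full float precision is maintained through every step. Intermediates appear, rounded to four significant digits, in the working — exactly one rounding goes into each reported value — the derived quantities (LOI, the six compositions, the yield, totals, net glass mass) are carried in full float precision using the weight values at 620.1 pbw of glass as given in either problem or answer.
Per-material ignition loss:
  Stock A: 55.40 × 9.000e-04 = 0.04986 pbw
  Stock B: 17.43 × 0.002000 = 0.03486 pbw
  Component C: 48.31 × 0.4470 = 21.59 pbw
  Component D: 60.46 × 0.5988 = 36.20 pbw
  Feed E: 473.4 × 0.003000 = 1.420 pbw
  Feed F: 50.31 × 0.5154 = 25.93 pbw
Total LOI = 85.23 pbw
Glass = batch − LOI = 705.3 − 85.23 = 620.1 pbw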